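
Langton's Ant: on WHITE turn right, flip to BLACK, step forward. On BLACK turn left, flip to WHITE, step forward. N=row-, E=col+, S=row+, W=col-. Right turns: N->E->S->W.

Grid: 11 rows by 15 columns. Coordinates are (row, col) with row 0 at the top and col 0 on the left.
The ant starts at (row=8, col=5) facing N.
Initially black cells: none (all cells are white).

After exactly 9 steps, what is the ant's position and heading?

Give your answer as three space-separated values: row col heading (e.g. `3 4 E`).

Step 1: on WHITE (8,5): turn R to E, flip to black, move to (8,6). |black|=1
Step 2: on WHITE (8,6): turn R to S, flip to black, move to (9,6). |black|=2
Step 3: on WHITE (9,6): turn R to W, flip to black, move to (9,5). |black|=3
Step 4: on WHITE (9,5): turn R to N, flip to black, move to (8,5). |black|=4
Step 5: on BLACK (8,5): turn L to W, flip to white, move to (8,4). |black|=3
Step 6: on WHITE (8,4): turn R to N, flip to black, move to (7,4). |black|=4
Step 7: on WHITE (7,4): turn R to E, flip to black, move to (7,5). |black|=5
Step 8: on WHITE (7,5): turn R to S, flip to black, move to (8,5). |black|=6
Step 9: on WHITE (8,5): turn R to W, flip to black, move to (8,4). |black|=7

Answer: 8 4 W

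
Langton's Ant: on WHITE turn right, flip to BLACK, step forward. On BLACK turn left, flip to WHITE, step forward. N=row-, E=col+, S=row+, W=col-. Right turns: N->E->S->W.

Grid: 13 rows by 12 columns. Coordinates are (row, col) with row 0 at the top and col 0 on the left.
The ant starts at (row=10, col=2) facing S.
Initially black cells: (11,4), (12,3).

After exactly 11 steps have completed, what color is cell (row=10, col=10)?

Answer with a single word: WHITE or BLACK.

Answer: WHITE

Derivation:
Step 1: on WHITE (10,2): turn R to W, flip to black, move to (10,1). |black|=3
Step 2: on WHITE (10,1): turn R to N, flip to black, move to (9,1). |black|=4
Step 3: on WHITE (9,1): turn R to E, flip to black, move to (9,2). |black|=5
Step 4: on WHITE (9,2): turn R to S, flip to black, move to (10,2). |black|=6
Step 5: on BLACK (10,2): turn L to E, flip to white, move to (10,3). |black|=5
Step 6: on WHITE (10,3): turn R to S, flip to black, move to (11,3). |black|=6
Step 7: on WHITE (11,3): turn R to W, flip to black, move to (11,2). |black|=7
Step 8: on WHITE (11,2): turn R to N, flip to black, move to (10,2). |black|=8
Step 9: on WHITE (10,2): turn R to E, flip to black, move to (10,3). |black|=9
Step 10: on BLACK (10,3): turn L to N, flip to white, move to (9,3). |black|=8
Step 11: on WHITE (9,3): turn R to E, flip to black, move to (9,4). |black|=9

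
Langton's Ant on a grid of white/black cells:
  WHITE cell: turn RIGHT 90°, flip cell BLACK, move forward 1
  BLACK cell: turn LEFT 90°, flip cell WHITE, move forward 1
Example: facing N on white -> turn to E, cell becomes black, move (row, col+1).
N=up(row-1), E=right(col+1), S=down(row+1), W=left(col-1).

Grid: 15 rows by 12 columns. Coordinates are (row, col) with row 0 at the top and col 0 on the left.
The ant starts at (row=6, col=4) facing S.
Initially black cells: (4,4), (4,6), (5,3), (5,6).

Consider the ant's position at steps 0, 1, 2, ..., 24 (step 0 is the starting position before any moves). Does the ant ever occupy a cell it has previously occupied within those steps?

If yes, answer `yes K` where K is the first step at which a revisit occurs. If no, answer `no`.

Step 1: on WHITE (6,4): turn R to W, flip to black, move to (6,3). |black|=5 — new cell
Step 2: on WHITE (6,3): turn R to N, flip to black, move to (5,3). |black|=6 — new cell
Step 3: on BLACK (5,3): turn L to W, flip to white, move to (5,2). |black|=5 — new cell
Step 4: on WHITE (5,2): turn R to N, flip to black, move to (4,2). |black|=6 — new cell
Step 5: on WHITE (4,2): turn R to E, flip to black, move to (4,3). |black|=7 — new cell
Step 6: on WHITE (4,3): turn R to S, flip to black, move to (5,3). |black|=8 — REVISIT

Answer: yes 6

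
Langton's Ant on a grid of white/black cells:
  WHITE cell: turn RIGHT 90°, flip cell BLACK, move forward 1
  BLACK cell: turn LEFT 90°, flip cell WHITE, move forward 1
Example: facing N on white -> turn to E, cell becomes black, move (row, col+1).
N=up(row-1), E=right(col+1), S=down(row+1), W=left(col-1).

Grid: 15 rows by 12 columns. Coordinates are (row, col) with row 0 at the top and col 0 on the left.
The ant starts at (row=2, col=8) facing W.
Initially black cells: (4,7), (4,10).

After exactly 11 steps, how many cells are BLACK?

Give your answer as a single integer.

Answer: 9

Derivation:
Step 1: on WHITE (2,8): turn R to N, flip to black, move to (1,8). |black|=3
Step 2: on WHITE (1,8): turn R to E, flip to black, move to (1,9). |black|=4
Step 3: on WHITE (1,9): turn R to S, flip to black, move to (2,9). |black|=5
Step 4: on WHITE (2,9): turn R to W, flip to black, move to (2,8). |black|=6
Step 5: on BLACK (2,8): turn L to S, flip to white, move to (3,8). |black|=5
Step 6: on WHITE (3,8): turn R to W, flip to black, move to (3,7). |black|=6
Step 7: on WHITE (3,7): turn R to N, flip to black, move to (2,7). |black|=7
Step 8: on WHITE (2,7): turn R to E, flip to black, move to (2,8). |black|=8
Step 9: on WHITE (2,8): turn R to S, flip to black, move to (3,8). |black|=9
Step 10: on BLACK (3,8): turn L to E, flip to white, move to (3,9). |black|=8
Step 11: on WHITE (3,9): turn R to S, flip to black, move to (4,9). |black|=9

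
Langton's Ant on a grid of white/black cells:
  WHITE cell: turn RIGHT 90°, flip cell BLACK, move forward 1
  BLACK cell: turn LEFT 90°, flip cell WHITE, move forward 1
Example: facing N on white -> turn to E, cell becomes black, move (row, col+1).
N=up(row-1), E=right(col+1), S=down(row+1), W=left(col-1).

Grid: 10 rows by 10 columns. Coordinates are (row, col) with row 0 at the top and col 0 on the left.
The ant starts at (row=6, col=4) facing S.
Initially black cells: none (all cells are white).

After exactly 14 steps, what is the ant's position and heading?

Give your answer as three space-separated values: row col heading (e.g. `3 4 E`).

Answer: 5 5 N

Derivation:
Step 1: on WHITE (6,4): turn R to W, flip to black, move to (6,3). |black|=1
Step 2: on WHITE (6,3): turn R to N, flip to black, move to (5,3). |black|=2
Step 3: on WHITE (5,3): turn R to E, flip to black, move to (5,4). |black|=3
Step 4: on WHITE (5,4): turn R to S, flip to black, move to (6,4). |black|=4
Step 5: on BLACK (6,4): turn L to E, flip to white, move to (6,5). |black|=3
Step 6: on WHITE (6,5): turn R to S, flip to black, move to (7,5). |black|=4
Step 7: on WHITE (7,5): turn R to W, flip to black, move to (7,4). |black|=5
Step 8: on WHITE (7,4): turn R to N, flip to black, move to (6,4). |black|=6
Step 9: on WHITE (6,4): turn R to E, flip to black, move to (6,5). |black|=7
Step 10: on BLACK (6,5): turn L to N, flip to white, move to (5,5). |black|=6
Step 11: on WHITE (5,5): turn R to E, flip to black, move to (5,6). |black|=7
Step 12: on WHITE (5,6): turn R to S, flip to black, move to (6,6). |black|=8
Step 13: on WHITE (6,6): turn R to W, flip to black, move to (6,5). |black|=9
Step 14: on WHITE (6,5): turn R to N, flip to black, move to (5,5). |black|=10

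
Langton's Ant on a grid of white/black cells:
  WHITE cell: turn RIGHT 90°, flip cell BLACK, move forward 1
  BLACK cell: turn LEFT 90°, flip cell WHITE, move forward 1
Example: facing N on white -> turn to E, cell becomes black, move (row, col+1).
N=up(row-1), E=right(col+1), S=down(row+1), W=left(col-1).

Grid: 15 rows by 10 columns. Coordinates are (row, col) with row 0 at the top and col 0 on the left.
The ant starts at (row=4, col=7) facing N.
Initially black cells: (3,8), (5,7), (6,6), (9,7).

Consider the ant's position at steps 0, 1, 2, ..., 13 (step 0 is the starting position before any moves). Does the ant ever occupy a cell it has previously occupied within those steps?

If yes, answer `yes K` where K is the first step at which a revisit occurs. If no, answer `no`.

Answer: yes 9

Derivation:
Step 1: on WHITE (4,7): turn R to E, flip to black, move to (4,8). |black|=5 — new cell
Step 2: on WHITE (4,8): turn R to S, flip to black, move to (5,8). |black|=6 — new cell
Step 3: on WHITE (5,8): turn R to W, flip to black, move to (5,7). |black|=7 — new cell
Step 4: on BLACK (5,7): turn L to S, flip to white, move to (6,7). |black|=6 — new cell
Step 5: on WHITE (6,7): turn R to W, flip to black, move to (6,6). |black|=7 — new cell
Step 6: on BLACK (6,6): turn L to S, flip to white, move to (7,6). |black|=6 — new cell
Step 7: on WHITE (7,6): turn R to W, flip to black, move to (7,5). |black|=7 — new cell
Step 8: on WHITE (7,5): turn R to N, flip to black, move to (6,5). |black|=8 — new cell
Step 9: on WHITE (6,5): turn R to E, flip to black, move to (6,6). |black|=9 — REVISIT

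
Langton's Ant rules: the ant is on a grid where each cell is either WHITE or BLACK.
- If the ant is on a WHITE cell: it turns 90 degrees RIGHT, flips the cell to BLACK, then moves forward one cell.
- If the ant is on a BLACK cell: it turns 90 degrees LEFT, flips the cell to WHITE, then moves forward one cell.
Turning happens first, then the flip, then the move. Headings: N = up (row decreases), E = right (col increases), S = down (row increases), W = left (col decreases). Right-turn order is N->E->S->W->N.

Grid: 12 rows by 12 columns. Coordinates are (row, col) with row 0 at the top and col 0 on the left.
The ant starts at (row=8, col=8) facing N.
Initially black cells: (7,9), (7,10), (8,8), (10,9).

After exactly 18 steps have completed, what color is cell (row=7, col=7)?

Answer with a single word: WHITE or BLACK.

Step 1: on BLACK (8,8): turn L to W, flip to white, move to (8,7). |black|=3
Step 2: on WHITE (8,7): turn R to N, flip to black, move to (7,7). |black|=4
Step 3: on WHITE (7,7): turn R to E, flip to black, move to (7,8). |black|=5
Step 4: on WHITE (7,8): turn R to S, flip to black, move to (8,8). |black|=6
Step 5: on WHITE (8,8): turn R to W, flip to black, move to (8,7). |black|=7
Step 6: on BLACK (8,7): turn L to S, flip to white, move to (9,7). |black|=6
Step 7: on WHITE (9,7): turn R to W, flip to black, move to (9,6). |black|=7
Step 8: on WHITE (9,6): turn R to N, flip to black, move to (8,6). |black|=8
Step 9: on WHITE (8,6): turn R to E, flip to black, move to (8,7). |black|=9
Step 10: on WHITE (8,7): turn R to S, flip to black, move to (9,7). |black|=10
Step 11: on BLACK (9,7): turn L to E, flip to white, move to (9,8). |black|=9
Step 12: on WHITE (9,8): turn R to S, flip to black, move to (10,8). |black|=10
Step 13: on WHITE (10,8): turn R to W, flip to black, move to (10,7). |black|=11
Step 14: on WHITE (10,7): turn R to N, flip to black, move to (9,7). |black|=12
Step 15: on WHITE (9,7): turn R to E, flip to black, move to (9,8). |black|=13
Step 16: on BLACK (9,8): turn L to N, flip to white, move to (8,8). |black|=12
Step 17: on BLACK (8,8): turn L to W, flip to white, move to (8,7). |black|=11
Step 18: on BLACK (8,7): turn L to S, flip to white, move to (9,7). |black|=10

Answer: BLACK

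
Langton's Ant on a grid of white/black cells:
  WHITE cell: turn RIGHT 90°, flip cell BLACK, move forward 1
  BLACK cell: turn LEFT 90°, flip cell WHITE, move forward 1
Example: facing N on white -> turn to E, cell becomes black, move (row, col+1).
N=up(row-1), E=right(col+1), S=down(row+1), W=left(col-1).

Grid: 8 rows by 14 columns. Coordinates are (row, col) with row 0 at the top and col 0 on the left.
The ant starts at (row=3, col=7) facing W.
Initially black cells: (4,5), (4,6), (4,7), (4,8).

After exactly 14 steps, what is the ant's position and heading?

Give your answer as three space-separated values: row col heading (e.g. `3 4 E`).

Answer: 2 6 W

Derivation:
Step 1: on WHITE (3,7): turn R to N, flip to black, move to (2,7). |black|=5
Step 2: on WHITE (2,7): turn R to E, flip to black, move to (2,8). |black|=6
Step 3: on WHITE (2,8): turn R to S, flip to black, move to (3,8). |black|=7
Step 4: on WHITE (3,8): turn R to W, flip to black, move to (3,7). |black|=8
Step 5: on BLACK (3,7): turn L to S, flip to white, move to (4,7). |black|=7
Step 6: on BLACK (4,7): turn L to E, flip to white, move to (4,8). |black|=6
Step 7: on BLACK (4,8): turn L to N, flip to white, move to (3,8). |black|=5
Step 8: on BLACK (3,8): turn L to W, flip to white, move to (3,7). |black|=4
Step 9: on WHITE (3,7): turn R to N, flip to black, move to (2,7). |black|=5
Step 10: on BLACK (2,7): turn L to W, flip to white, move to (2,6). |black|=4
Step 11: on WHITE (2,6): turn R to N, flip to black, move to (1,6). |black|=5
Step 12: on WHITE (1,6): turn R to E, flip to black, move to (1,7). |black|=6
Step 13: on WHITE (1,7): turn R to S, flip to black, move to (2,7). |black|=7
Step 14: on WHITE (2,7): turn R to W, flip to black, move to (2,6). |black|=8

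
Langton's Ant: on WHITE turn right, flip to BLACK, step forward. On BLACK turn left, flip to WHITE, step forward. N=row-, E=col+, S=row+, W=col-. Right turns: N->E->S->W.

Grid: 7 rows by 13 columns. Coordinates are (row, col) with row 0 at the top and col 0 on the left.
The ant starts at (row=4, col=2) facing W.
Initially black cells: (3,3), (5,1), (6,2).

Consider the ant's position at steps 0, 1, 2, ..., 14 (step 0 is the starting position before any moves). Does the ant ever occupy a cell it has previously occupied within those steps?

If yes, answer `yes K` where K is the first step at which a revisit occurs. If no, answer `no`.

Answer: yes 6

Derivation:
Step 1: on WHITE (4,2): turn R to N, flip to black, move to (3,2). |black|=4 — new cell
Step 2: on WHITE (3,2): turn R to E, flip to black, move to (3,3). |black|=5 — new cell
Step 3: on BLACK (3,3): turn L to N, flip to white, move to (2,3). |black|=4 — new cell
Step 4: on WHITE (2,3): turn R to E, flip to black, move to (2,4). |black|=5 — new cell
Step 5: on WHITE (2,4): turn R to S, flip to black, move to (3,4). |black|=6 — new cell
Step 6: on WHITE (3,4): turn R to W, flip to black, move to (3,3). |black|=7 — REVISIT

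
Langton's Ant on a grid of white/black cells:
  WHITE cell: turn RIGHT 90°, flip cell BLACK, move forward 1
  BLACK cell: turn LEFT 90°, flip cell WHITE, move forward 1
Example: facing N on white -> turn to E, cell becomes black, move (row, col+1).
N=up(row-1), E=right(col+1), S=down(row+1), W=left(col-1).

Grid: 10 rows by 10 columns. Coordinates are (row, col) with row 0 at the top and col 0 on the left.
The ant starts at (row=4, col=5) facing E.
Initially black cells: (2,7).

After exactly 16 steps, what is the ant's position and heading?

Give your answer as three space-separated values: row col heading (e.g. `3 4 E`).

Answer: 4 5 E

Derivation:
Step 1: on WHITE (4,5): turn R to S, flip to black, move to (5,5). |black|=2
Step 2: on WHITE (5,5): turn R to W, flip to black, move to (5,4). |black|=3
Step 3: on WHITE (5,4): turn R to N, flip to black, move to (4,4). |black|=4
Step 4: on WHITE (4,4): turn R to E, flip to black, move to (4,5). |black|=5
Step 5: on BLACK (4,5): turn L to N, flip to white, move to (3,5). |black|=4
Step 6: on WHITE (3,5): turn R to E, flip to black, move to (3,6). |black|=5
Step 7: on WHITE (3,6): turn R to S, flip to black, move to (4,6). |black|=6
Step 8: on WHITE (4,6): turn R to W, flip to black, move to (4,5). |black|=7
Step 9: on WHITE (4,5): turn R to N, flip to black, move to (3,5). |black|=8
Step 10: on BLACK (3,5): turn L to W, flip to white, move to (3,4). |black|=7
Step 11: on WHITE (3,4): turn R to N, flip to black, move to (2,4). |black|=8
Step 12: on WHITE (2,4): turn R to E, flip to black, move to (2,5). |black|=9
Step 13: on WHITE (2,5): turn R to S, flip to black, move to (3,5). |black|=10
Step 14: on WHITE (3,5): turn R to W, flip to black, move to (3,4). |black|=11
Step 15: on BLACK (3,4): turn L to S, flip to white, move to (4,4). |black|=10
Step 16: on BLACK (4,4): turn L to E, flip to white, move to (4,5). |black|=9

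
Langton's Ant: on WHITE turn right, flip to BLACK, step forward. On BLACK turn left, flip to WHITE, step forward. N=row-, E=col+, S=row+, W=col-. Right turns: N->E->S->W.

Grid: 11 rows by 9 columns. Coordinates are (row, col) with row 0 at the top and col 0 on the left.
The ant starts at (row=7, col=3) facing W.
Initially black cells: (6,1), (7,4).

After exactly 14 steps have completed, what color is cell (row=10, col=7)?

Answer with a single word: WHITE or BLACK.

Step 1: on WHITE (7,3): turn R to N, flip to black, move to (6,3). |black|=3
Step 2: on WHITE (6,3): turn R to E, flip to black, move to (6,4). |black|=4
Step 3: on WHITE (6,4): turn R to S, flip to black, move to (7,4). |black|=5
Step 4: on BLACK (7,4): turn L to E, flip to white, move to (7,5). |black|=4
Step 5: on WHITE (7,5): turn R to S, flip to black, move to (8,5). |black|=5
Step 6: on WHITE (8,5): turn R to W, flip to black, move to (8,4). |black|=6
Step 7: on WHITE (8,4): turn R to N, flip to black, move to (7,4). |black|=7
Step 8: on WHITE (7,4): turn R to E, flip to black, move to (7,5). |black|=8
Step 9: on BLACK (7,5): turn L to N, flip to white, move to (6,5). |black|=7
Step 10: on WHITE (6,5): turn R to E, flip to black, move to (6,6). |black|=8
Step 11: on WHITE (6,6): turn R to S, flip to black, move to (7,6). |black|=9
Step 12: on WHITE (7,6): turn R to W, flip to black, move to (7,5). |black|=10
Step 13: on WHITE (7,5): turn R to N, flip to black, move to (6,5). |black|=11
Step 14: on BLACK (6,5): turn L to W, flip to white, move to (6,4). |black|=10

Answer: WHITE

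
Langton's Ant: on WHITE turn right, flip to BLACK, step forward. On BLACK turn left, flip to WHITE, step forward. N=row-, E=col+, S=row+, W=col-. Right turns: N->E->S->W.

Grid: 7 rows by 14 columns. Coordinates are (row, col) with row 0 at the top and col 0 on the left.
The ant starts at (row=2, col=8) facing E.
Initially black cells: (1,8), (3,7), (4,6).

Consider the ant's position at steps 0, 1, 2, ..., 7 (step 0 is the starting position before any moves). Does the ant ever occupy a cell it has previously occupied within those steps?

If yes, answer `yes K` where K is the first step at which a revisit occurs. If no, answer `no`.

Step 1: on WHITE (2,8): turn R to S, flip to black, move to (3,8). |black|=4 — new cell
Step 2: on WHITE (3,8): turn R to W, flip to black, move to (3,7). |black|=5 — new cell
Step 3: on BLACK (3,7): turn L to S, flip to white, move to (4,7). |black|=4 — new cell
Step 4: on WHITE (4,7): turn R to W, flip to black, move to (4,6). |black|=5 — new cell
Step 5: on BLACK (4,6): turn L to S, flip to white, move to (5,6). |black|=4 — new cell
Step 6: on WHITE (5,6): turn R to W, flip to black, move to (5,5). |black|=5 — new cell
Step 7: on WHITE (5,5): turn R to N, flip to black, move to (4,5). |black|=6 — new cell
No revisit within 7 steps.

Answer: no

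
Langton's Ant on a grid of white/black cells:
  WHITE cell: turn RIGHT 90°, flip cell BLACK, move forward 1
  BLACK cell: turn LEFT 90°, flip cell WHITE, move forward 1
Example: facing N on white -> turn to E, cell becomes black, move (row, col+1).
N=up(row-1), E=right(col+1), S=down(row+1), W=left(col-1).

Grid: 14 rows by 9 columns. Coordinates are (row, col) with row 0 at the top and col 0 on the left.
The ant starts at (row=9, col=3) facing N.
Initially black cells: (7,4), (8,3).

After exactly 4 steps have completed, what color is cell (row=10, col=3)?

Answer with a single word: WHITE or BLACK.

Answer: BLACK

Derivation:
Step 1: on WHITE (9,3): turn R to E, flip to black, move to (9,4). |black|=3
Step 2: on WHITE (9,4): turn R to S, flip to black, move to (10,4). |black|=4
Step 3: on WHITE (10,4): turn R to W, flip to black, move to (10,3). |black|=5
Step 4: on WHITE (10,3): turn R to N, flip to black, move to (9,3). |black|=6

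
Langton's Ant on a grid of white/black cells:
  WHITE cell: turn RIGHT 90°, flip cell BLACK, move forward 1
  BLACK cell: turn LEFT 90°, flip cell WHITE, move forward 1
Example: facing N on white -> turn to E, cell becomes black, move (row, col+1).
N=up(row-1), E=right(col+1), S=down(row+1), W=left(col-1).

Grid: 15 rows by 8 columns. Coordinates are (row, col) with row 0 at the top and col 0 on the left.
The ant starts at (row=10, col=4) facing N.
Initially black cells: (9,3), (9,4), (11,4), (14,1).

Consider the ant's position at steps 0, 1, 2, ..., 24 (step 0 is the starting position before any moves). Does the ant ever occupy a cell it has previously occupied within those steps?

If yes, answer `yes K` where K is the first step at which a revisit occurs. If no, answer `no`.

Step 1: on WHITE (10,4): turn R to E, flip to black, move to (10,5). |black|=5 — new cell
Step 2: on WHITE (10,5): turn R to S, flip to black, move to (11,5). |black|=6 — new cell
Step 3: on WHITE (11,5): turn R to W, flip to black, move to (11,4). |black|=7 — new cell
Step 4: on BLACK (11,4): turn L to S, flip to white, move to (12,4). |black|=6 — new cell
Step 5: on WHITE (12,4): turn R to W, flip to black, move to (12,3). |black|=7 — new cell
Step 6: on WHITE (12,3): turn R to N, flip to black, move to (11,3). |black|=8 — new cell
Step 7: on WHITE (11,3): turn R to E, flip to black, move to (11,4). |black|=9 — REVISIT

Answer: yes 7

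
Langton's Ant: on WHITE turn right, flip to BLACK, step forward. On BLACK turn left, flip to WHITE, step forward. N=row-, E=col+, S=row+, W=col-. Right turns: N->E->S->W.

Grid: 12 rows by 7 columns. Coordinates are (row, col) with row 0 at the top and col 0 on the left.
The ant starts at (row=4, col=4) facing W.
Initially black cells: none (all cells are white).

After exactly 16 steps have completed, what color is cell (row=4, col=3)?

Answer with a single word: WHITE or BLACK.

Step 1: on WHITE (4,4): turn R to N, flip to black, move to (3,4). |black|=1
Step 2: on WHITE (3,4): turn R to E, flip to black, move to (3,5). |black|=2
Step 3: on WHITE (3,5): turn R to S, flip to black, move to (4,5). |black|=3
Step 4: on WHITE (4,5): turn R to W, flip to black, move to (4,4). |black|=4
Step 5: on BLACK (4,4): turn L to S, flip to white, move to (5,4). |black|=3
Step 6: on WHITE (5,4): turn R to W, flip to black, move to (5,3). |black|=4
Step 7: on WHITE (5,3): turn R to N, flip to black, move to (4,3). |black|=5
Step 8: on WHITE (4,3): turn R to E, flip to black, move to (4,4). |black|=6
Step 9: on WHITE (4,4): turn R to S, flip to black, move to (5,4). |black|=7
Step 10: on BLACK (5,4): turn L to E, flip to white, move to (5,5). |black|=6
Step 11: on WHITE (5,5): turn R to S, flip to black, move to (6,5). |black|=7
Step 12: on WHITE (6,5): turn R to W, flip to black, move to (6,4). |black|=8
Step 13: on WHITE (6,4): turn R to N, flip to black, move to (5,4). |black|=9
Step 14: on WHITE (5,4): turn R to E, flip to black, move to (5,5). |black|=10
Step 15: on BLACK (5,5): turn L to N, flip to white, move to (4,5). |black|=9
Step 16: on BLACK (4,5): turn L to W, flip to white, move to (4,4). |black|=8

Answer: BLACK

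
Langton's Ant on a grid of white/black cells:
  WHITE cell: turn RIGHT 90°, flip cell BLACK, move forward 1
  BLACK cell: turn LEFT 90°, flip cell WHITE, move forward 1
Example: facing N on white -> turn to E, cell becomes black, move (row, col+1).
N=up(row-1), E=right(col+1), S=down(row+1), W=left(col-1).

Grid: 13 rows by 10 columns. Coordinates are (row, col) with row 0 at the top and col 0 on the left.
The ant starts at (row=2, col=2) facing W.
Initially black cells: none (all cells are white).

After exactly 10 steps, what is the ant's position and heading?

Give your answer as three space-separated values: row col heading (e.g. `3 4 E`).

Step 1: on WHITE (2,2): turn R to N, flip to black, move to (1,2). |black|=1
Step 2: on WHITE (1,2): turn R to E, flip to black, move to (1,3). |black|=2
Step 3: on WHITE (1,3): turn R to S, flip to black, move to (2,3). |black|=3
Step 4: on WHITE (2,3): turn R to W, flip to black, move to (2,2). |black|=4
Step 5: on BLACK (2,2): turn L to S, flip to white, move to (3,2). |black|=3
Step 6: on WHITE (3,2): turn R to W, flip to black, move to (3,1). |black|=4
Step 7: on WHITE (3,1): turn R to N, flip to black, move to (2,1). |black|=5
Step 8: on WHITE (2,1): turn R to E, flip to black, move to (2,2). |black|=6
Step 9: on WHITE (2,2): turn R to S, flip to black, move to (3,2). |black|=7
Step 10: on BLACK (3,2): turn L to E, flip to white, move to (3,3). |black|=6

Answer: 3 3 E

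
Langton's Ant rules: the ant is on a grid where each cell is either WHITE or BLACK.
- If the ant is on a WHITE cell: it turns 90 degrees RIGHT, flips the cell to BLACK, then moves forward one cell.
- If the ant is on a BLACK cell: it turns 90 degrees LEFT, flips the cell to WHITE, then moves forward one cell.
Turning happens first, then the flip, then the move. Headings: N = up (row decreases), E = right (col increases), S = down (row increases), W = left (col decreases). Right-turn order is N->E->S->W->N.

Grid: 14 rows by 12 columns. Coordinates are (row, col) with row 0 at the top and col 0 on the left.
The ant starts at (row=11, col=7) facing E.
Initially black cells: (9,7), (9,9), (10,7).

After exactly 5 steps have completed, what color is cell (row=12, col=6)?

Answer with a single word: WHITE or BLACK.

Step 1: on WHITE (11,7): turn R to S, flip to black, move to (12,7). |black|=4
Step 2: on WHITE (12,7): turn R to W, flip to black, move to (12,6). |black|=5
Step 3: on WHITE (12,6): turn R to N, flip to black, move to (11,6). |black|=6
Step 4: on WHITE (11,6): turn R to E, flip to black, move to (11,7). |black|=7
Step 5: on BLACK (11,7): turn L to N, flip to white, move to (10,7). |black|=6

Answer: BLACK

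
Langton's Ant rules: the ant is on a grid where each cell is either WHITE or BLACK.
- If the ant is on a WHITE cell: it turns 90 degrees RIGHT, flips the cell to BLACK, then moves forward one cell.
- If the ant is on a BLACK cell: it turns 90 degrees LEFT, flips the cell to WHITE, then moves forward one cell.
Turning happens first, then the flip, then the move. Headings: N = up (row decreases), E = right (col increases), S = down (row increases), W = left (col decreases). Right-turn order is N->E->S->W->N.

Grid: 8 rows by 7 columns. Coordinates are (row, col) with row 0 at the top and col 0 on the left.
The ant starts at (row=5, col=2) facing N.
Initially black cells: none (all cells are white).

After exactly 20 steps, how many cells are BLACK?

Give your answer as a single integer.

Answer: 6

Derivation:
Step 1: on WHITE (5,2): turn R to E, flip to black, move to (5,3). |black|=1
Step 2: on WHITE (5,3): turn R to S, flip to black, move to (6,3). |black|=2
Step 3: on WHITE (6,3): turn R to W, flip to black, move to (6,2). |black|=3
Step 4: on WHITE (6,2): turn R to N, flip to black, move to (5,2). |black|=4
Step 5: on BLACK (5,2): turn L to W, flip to white, move to (5,1). |black|=3
Step 6: on WHITE (5,1): turn R to N, flip to black, move to (4,1). |black|=4
Step 7: on WHITE (4,1): turn R to E, flip to black, move to (4,2). |black|=5
Step 8: on WHITE (4,2): turn R to S, flip to black, move to (5,2). |black|=6
Step 9: on WHITE (5,2): turn R to W, flip to black, move to (5,1). |black|=7
Step 10: on BLACK (5,1): turn L to S, flip to white, move to (6,1). |black|=6
Step 11: on WHITE (6,1): turn R to W, flip to black, move to (6,0). |black|=7
Step 12: on WHITE (6,0): turn R to N, flip to black, move to (5,0). |black|=8
Step 13: on WHITE (5,0): turn R to E, flip to black, move to (5,1). |black|=9
Step 14: on WHITE (5,1): turn R to S, flip to black, move to (6,1). |black|=10
Step 15: on BLACK (6,1): turn L to E, flip to white, move to (6,2). |black|=9
Step 16: on BLACK (6,2): turn L to N, flip to white, move to (5,2). |black|=8
Step 17: on BLACK (5,2): turn L to W, flip to white, move to (5,1). |black|=7
Step 18: on BLACK (5,1): turn L to S, flip to white, move to (6,1). |black|=6
Step 19: on WHITE (6,1): turn R to W, flip to black, move to (6,0). |black|=7
Step 20: on BLACK (6,0): turn L to S, flip to white, move to (7,0). |black|=6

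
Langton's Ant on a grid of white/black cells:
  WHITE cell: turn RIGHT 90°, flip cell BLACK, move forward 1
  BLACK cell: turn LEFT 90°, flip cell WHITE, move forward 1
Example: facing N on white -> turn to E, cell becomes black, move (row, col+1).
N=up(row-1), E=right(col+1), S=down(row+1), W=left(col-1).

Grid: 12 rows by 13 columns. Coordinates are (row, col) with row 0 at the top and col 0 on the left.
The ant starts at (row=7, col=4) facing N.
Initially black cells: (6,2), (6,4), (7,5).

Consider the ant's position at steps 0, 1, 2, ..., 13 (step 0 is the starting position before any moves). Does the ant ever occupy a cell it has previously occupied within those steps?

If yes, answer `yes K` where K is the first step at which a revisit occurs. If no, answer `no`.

Answer: yes 5

Derivation:
Step 1: on WHITE (7,4): turn R to E, flip to black, move to (7,5). |black|=4 — new cell
Step 2: on BLACK (7,5): turn L to N, flip to white, move to (6,5). |black|=3 — new cell
Step 3: on WHITE (6,5): turn R to E, flip to black, move to (6,6). |black|=4 — new cell
Step 4: on WHITE (6,6): turn R to S, flip to black, move to (7,6). |black|=5 — new cell
Step 5: on WHITE (7,6): turn R to W, flip to black, move to (7,5). |black|=6 — REVISIT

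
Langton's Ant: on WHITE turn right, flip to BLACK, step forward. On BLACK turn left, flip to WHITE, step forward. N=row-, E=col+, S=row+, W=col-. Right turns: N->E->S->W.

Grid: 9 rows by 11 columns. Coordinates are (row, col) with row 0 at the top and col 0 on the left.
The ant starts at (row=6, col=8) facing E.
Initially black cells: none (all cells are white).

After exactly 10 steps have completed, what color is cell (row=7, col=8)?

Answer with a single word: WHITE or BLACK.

Answer: BLACK

Derivation:
Step 1: on WHITE (6,8): turn R to S, flip to black, move to (7,8). |black|=1
Step 2: on WHITE (7,8): turn R to W, flip to black, move to (7,7). |black|=2
Step 3: on WHITE (7,7): turn R to N, flip to black, move to (6,7). |black|=3
Step 4: on WHITE (6,7): turn R to E, flip to black, move to (6,8). |black|=4
Step 5: on BLACK (6,8): turn L to N, flip to white, move to (5,8). |black|=3
Step 6: on WHITE (5,8): turn R to E, flip to black, move to (5,9). |black|=4
Step 7: on WHITE (5,9): turn R to S, flip to black, move to (6,9). |black|=5
Step 8: on WHITE (6,9): turn R to W, flip to black, move to (6,8). |black|=6
Step 9: on WHITE (6,8): turn R to N, flip to black, move to (5,8). |black|=7
Step 10: on BLACK (5,8): turn L to W, flip to white, move to (5,7). |black|=6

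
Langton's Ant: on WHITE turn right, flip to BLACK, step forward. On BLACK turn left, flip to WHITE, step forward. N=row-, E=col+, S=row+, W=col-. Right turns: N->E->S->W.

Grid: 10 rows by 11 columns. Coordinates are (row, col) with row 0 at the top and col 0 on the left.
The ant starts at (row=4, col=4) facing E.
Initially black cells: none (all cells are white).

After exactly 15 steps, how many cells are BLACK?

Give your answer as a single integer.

Answer: 9

Derivation:
Step 1: on WHITE (4,4): turn R to S, flip to black, move to (5,4). |black|=1
Step 2: on WHITE (5,4): turn R to W, flip to black, move to (5,3). |black|=2
Step 3: on WHITE (5,3): turn R to N, flip to black, move to (4,3). |black|=3
Step 4: on WHITE (4,3): turn R to E, flip to black, move to (4,4). |black|=4
Step 5: on BLACK (4,4): turn L to N, flip to white, move to (3,4). |black|=3
Step 6: on WHITE (3,4): turn R to E, flip to black, move to (3,5). |black|=4
Step 7: on WHITE (3,5): turn R to S, flip to black, move to (4,5). |black|=5
Step 8: on WHITE (4,5): turn R to W, flip to black, move to (4,4). |black|=6
Step 9: on WHITE (4,4): turn R to N, flip to black, move to (3,4). |black|=7
Step 10: on BLACK (3,4): turn L to W, flip to white, move to (3,3). |black|=6
Step 11: on WHITE (3,3): turn R to N, flip to black, move to (2,3). |black|=7
Step 12: on WHITE (2,3): turn R to E, flip to black, move to (2,4). |black|=8
Step 13: on WHITE (2,4): turn R to S, flip to black, move to (3,4). |black|=9
Step 14: on WHITE (3,4): turn R to W, flip to black, move to (3,3). |black|=10
Step 15: on BLACK (3,3): turn L to S, flip to white, move to (4,3). |black|=9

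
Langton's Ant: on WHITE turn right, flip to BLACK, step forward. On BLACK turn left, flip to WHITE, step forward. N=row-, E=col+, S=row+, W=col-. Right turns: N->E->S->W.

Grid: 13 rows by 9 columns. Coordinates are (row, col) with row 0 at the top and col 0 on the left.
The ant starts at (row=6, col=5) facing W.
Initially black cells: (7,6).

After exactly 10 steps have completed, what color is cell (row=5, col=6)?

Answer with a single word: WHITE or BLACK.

Step 1: on WHITE (6,5): turn R to N, flip to black, move to (5,5). |black|=2
Step 2: on WHITE (5,5): turn R to E, flip to black, move to (5,6). |black|=3
Step 3: on WHITE (5,6): turn R to S, flip to black, move to (6,6). |black|=4
Step 4: on WHITE (6,6): turn R to W, flip to black, move to (6,5). |black|=5
Step 5: on BLACK (6,5): turn L to S, flip to white, move to (7,5). |black|=4
Step 6: on WHITE (7,5): turn R to W, flip to black, move to (7,4). |black|=5
Step 7: on WHITE (7,4): turn R to N, flip to black, move to (6,4). |black|=6
Step 8: on WHITE (6,4): turn R to E, flip to black, move to (6,5). |black|=7
Step 9: on WHITE (6,5): turn R to S, flip to black, move to (7,5). |black|=8
Step 10: on BLACK (7,5): turn L to E, flip to white, move to (7,6). |black|=7

Answer: BLACK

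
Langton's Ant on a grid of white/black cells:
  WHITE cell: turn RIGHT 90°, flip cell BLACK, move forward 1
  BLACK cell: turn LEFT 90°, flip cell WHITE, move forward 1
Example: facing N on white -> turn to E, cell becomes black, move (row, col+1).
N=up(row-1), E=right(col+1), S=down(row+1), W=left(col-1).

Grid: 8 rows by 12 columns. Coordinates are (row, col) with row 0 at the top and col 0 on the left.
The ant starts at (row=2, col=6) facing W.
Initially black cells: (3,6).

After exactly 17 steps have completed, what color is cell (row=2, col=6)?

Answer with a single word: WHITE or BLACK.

Answer: BLACK

Derivation:
Step 1: on WHITE (2,6): turn R to N, flip to black, move to (1,6). |black|=2
Step 2: on WHITE (1,6): turn R to E, flip to black, move to (1,7). |black|=3
Step 3: on WHITE (1,7): turn R to S, flip to black, move to (2,7). |black|=4
Step 4: on WHITE (2,7): turn R to W, flip to black, move to (2,6). |black|=5
Step 5: on BLACK (2,6): turn L to S, flip to white, move to (3,6). |black|=4
Step 6: on BLACK (3,6): turn L to E, flip to white, move to (3,7). |black|=3
Step 7: on WHITE (3,7): turn R to S, flip to black, move to (4,7). |black|=4
Step 8: on WHITE (4,7): turn R to W, flip to black, move to (4,6). |black|=5
Step 9: on WHITE (4,6): turn R to N, flip to black, move to (3,6). |black|=6
Step 10: on WHITE (3,6): turn R to E, flip to black, move to (3,7). |black|=7
Step 11: on BLACK (3,7): turn L to N, flip to white, move to (2,7). |black|=6
Step 12: on BLACK (2,7): turn L to W, flip to white, move to (2,6). |black|=5
Step 13: on WHITE (2,6): turn R to N, flip to black, move to (1,6). |black|=6
Step 14: on BLACK (1,6): turn L to W, flip to white, move to (1,5). |black|=5
Step 15: on WHITE (1,5): turn R to N, flip to black, move to (0,5). |black|=6
Step 16: on WHITE (0,5): turn R to E, flip to black, move to (0,6). |black|=7
Step 17: on WHITE (0,6): turn R to S, flip to black, move to (1,6). |black|=8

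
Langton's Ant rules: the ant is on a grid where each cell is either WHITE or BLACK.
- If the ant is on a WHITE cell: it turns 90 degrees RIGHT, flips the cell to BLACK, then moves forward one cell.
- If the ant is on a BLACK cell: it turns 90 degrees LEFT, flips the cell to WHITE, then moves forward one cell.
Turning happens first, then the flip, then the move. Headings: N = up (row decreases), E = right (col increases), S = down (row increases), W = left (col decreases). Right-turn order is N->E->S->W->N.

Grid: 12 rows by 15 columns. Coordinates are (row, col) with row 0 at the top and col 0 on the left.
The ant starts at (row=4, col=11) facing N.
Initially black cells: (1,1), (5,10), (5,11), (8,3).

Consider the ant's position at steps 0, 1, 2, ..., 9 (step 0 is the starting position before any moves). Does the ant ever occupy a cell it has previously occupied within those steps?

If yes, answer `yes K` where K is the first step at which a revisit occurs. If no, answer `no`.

Step 1: on WHITE (4,11): turn R to E, flip to black, move to (4,12). |black|=5 — new cell
Step 2: on WHITE (4,12): turn R to S, flip to black, move to (5,12). |black|=6 — new cell
Step 3: on WHITE (5,12): turn R to W, flip to black, move to (5,11). |black|=7 — new cell
Step 4: on BLACK (5,11): turn L to S, flip to white, move to (6,11). |black|=6 — new cell
Step 5: on WHITE (6,11): turn R to W, flip to black, move to (6,10). |black|=7 — new cell
Step 6: on WHITE (6,10): turn R to N, flip to black, move to (5,10). |black|=8 — new cell
Step 7: on BLACK (5,10): turn L to W, flip to white, move to (5,9). |black|=7 — new cell
Step 8: on WHITE (5,9): turn R to N, flip to black, move to (4,9). |black|=8 — new cell
Step 9: on WHITE (4,9): turn R to E, flip to black, move to (4,10). |black|=9 — new cell
No revisit within 9 steps.

Answer: no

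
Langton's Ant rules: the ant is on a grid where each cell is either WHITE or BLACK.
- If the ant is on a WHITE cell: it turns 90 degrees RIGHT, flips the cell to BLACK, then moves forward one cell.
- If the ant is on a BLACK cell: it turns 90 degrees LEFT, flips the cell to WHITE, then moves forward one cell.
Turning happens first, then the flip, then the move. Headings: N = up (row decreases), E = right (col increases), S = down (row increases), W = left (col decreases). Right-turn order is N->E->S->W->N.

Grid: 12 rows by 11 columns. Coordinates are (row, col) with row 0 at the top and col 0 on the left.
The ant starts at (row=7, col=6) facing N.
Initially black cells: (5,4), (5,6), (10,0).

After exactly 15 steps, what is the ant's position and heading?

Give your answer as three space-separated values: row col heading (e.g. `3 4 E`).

Answer: 8 6 E

Derivation:
Step 1: on WHITE (7,6): turn R to E, flip to black, move to (7,7). |black|=4
Step 2: on WHITE (7,7): turn R to S, flip to black, move to (8,7). |black|=5
Step 3: on WHITE (8,7): turn R to W, flip to black, move to (8,6). |black|=6
Step 4: on WHITE (8,6): turn R to N, flip to black, move to (7,6). |black|=7
Step 5: on BLACK (7,6): turn L to W, flip to white, move to (7,5). |black|=6
Step 6: on WHITE (7,5): turn R to N, flip to black, move to (6,5). |black|=7
Step 7: on WHITE (6,5): turn R to E, flip to black, move to (6,6). |black|=8
Step 8: on WHITE (6,6): turn R to S, flip to black, move to (7,6). |black|=9
Step 9: on WHITE (7,6): turn R to W, flip to black, move to (7,5). |black|=10
Step 10: on BLACK (7,5): turn L to S, flip to white, move to (8,5). |black|=9
Step 11: on WHITE (8,5): turn R to W, flip to black, move to (8,4). |black|=10
Step 12: on WHITE (8,4): turn R to N, flip to black, move to (7,4). |black|=11
Step 13: on WHITE (7,4): turn R to E, flip to black, move to (7,5). |black|=12
Step 14: on WHITE (7,5): turn R to S, flip to black, move to (8,5). |black|=13
Step 15: on BLACK (8,5): turn L to E, flip to white, move to (8,6). |black|=12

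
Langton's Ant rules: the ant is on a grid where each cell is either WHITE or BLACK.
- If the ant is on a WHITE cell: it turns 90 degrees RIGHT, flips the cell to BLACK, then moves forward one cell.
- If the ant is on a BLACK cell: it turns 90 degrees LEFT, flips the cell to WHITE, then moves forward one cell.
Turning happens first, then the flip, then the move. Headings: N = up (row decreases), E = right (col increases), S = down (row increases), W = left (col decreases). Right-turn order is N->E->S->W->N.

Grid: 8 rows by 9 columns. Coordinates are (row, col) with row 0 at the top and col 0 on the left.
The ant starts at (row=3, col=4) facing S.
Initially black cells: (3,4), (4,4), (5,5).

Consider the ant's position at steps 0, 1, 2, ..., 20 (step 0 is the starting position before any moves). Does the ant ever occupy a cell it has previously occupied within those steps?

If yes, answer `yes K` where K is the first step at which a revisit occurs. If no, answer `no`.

Answer: yes 7

Derivation:
Step 1: on BLACK (3,4): turn L to E, flip to white, move to (3,5). |black|=2 — new cell
Step 2: on WHITE (3,5): turn R to S, flip to black, move to (4,5). |black|=3 — new cell
Step 3: on WHITE (4,5): turn R to W, flip to black, move to (4,4). |black|=4 — new cell
Step 4: on BLACK (4,4): turn L to S, flip to white, move to (5,4). |black|=3 — new cell
Step 5: on WHITE (5,4): turn R to W, flip to black, move to (5,3). |black|=4 — new cell
Step 6: on WHITE (5,3): turn R to N, flip to black, move to (4,3). |black|=5 — new cell
Step 7: on WHITE (4,3): turn R to E, flip to black, move to (4,4). |black|=6 — REVISIT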